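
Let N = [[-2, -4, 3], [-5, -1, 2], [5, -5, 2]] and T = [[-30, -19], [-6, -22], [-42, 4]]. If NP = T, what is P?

Left-multiplying both sides by N⁻¹ gives P = N⁻¹T.
N has determinant -6; N⁻¹ = [[-4/3, 7/6, 5/6], [-10/3, 19/6, 11/6], [-5, 5, 3]].
P = N⁻¹T = [[-4/3, 7/6, 5/6], [-10/3, 19/6, 11/6], [-5, 5, 3]] · [[-30, -19], [-6, -22], [-42, 4]] = [[-2, 3], [4, 1], [-6, -3]].

P = [[-2, 3], [4, 1], [-6, -3]]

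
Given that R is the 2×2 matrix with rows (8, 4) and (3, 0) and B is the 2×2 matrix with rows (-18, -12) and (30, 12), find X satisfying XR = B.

Since R sits to the right of X, X = BR⁻¹.
det R = -12; the adjugate gives R⁻¹ = [[0, 1/3], [1/4, -2/3]].
X = BR⁻¹ = [[-18, -12], [30, 12]] · [[0, 1/3], [1/4, -2/3]] = [[-3, 2], [3, 2]].

X = [[-3, 2], [3, 2]]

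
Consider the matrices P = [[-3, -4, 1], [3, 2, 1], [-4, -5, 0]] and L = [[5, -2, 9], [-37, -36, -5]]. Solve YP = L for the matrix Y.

P is on the right of Y, so right-multiply by P⁻¹: Y = LP⁻¹.
det P = -6; the adjugate gives P⁻¹ = [[-5/6, 5/6, 1], [2/3, -2/3, -1], [7/6, -1/6, -1]].
Y = LP⁻¹ = [[5, -2, 9], [-37, -36, -5]] · [[-5/6, 5/6, 1], [2/3, -2/3, -1], [7/6, -1/6, -1]] = [[5, 4, -2], [1, -6, 4]].

Y = [[5, 4, -2], [1, -6, 4]]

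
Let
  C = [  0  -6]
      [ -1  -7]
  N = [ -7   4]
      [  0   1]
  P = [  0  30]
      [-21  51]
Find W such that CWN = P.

W = [[-3, -4], [0, -5]]

W = C⁻¹PN⁻¹ (apply C⁻¹ on the left and N⁻¹ on the right).
det C = -6; the adjugate gives C⁻¹ = [[7/6, -1], [-1/6, 0]].
N has determinant -7; N⁻¹ = [[-1/7, 4/7], [0, 1]].
C⁻¹P = [[21, -16], [0, -5]].
W = (C⁻¹P)N⁻¹ = [[-3, -4], [0, -5]].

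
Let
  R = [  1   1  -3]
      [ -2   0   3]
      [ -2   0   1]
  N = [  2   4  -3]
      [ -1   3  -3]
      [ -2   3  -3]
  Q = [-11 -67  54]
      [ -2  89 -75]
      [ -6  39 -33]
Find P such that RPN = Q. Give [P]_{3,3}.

3

P = R⁻¹QN⁻¹ (apply R⁻¹ on the left and N⁻¹ on the right).
det R = -4, so R⁻¹ = [[0, 1/4, -3/4], [1, 5/4, -3/4], [0, 1/2, -1/2]].
det N = 3, so N⁻¹ = [[0, 1, -1], [1, -4, 3], [1, -14/3, 10/3]].
R⁻¹Q = [[4, -7, 6], [-9, 15, -15], [2, 25, -21]].
P = (R⁻¹Q)N⁻¹ = [[-1, 4, -5], [0, 1, 4], [4, 0, 3]].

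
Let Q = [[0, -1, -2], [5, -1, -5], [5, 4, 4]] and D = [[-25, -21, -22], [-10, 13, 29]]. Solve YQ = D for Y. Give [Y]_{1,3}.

Since Q sits to the right of Y, Y = DQ⁻¹.
det Q = -5; the adjugate gives Q⁻¹ = [[-16/5, 4/5, -3/5], [9, -2, 2], [-5, 1, -1]].
Y = DQ⁻¹ = [[-25, -21, -22], [-10, 13, 29]] · [[-16/5, 4/5, -3/5], [9, -2, 2], [-5, 1, -1]] = [[1, 0, -5], [4, -5, 3]].

-5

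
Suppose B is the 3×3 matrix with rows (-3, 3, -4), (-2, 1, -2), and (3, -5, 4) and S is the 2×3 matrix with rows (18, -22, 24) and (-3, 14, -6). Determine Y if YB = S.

Since B sits to the right of Y, Y = SB⁻¹.
det B = -4, so B⁻¹ = [[3/2, -2, 1/2], [-1/2, 0, -1/2], [-7/4, 3/2, -3/4]].
Y = SB⁻¹ = [[18, -22, 24], [-3, 14, -6]] · [[3/2, -2, 1/2], [-1/2, 0, -1/2], [-7/4, 3/2, -3/4]] = [[-4, 0, 2], [-1, -3, -4]].

Y = [[-4, 0, 2], [-1, -3, -4]]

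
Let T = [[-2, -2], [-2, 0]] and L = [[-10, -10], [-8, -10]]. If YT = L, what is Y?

Since T sits to the right of Y, Y = LT⁻¹.
T has determinant -4; T⁻¹ = [[0, -1/2], [-1/2, 1/2]].
Y = LT⁻¹ = [[-10, -10], [-8, -10]] · [[0, -1/2], [-1/2, 1/2]] = [[5, 0], [5, -1]].

Y = [[5, 0], [5, -1]]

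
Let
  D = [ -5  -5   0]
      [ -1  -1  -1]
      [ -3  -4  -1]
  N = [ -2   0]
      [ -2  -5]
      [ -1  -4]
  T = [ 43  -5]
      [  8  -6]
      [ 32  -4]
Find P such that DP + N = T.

DP = T − N = [[45, -5], [10, -1], [33, 0]].
Since D multiplies P on the left, P = D⁻¹(T − N).
det D = 5, so D⁻¹ = [[-3/5, -1, 1], [2/5, 1, -1], [1/5, -1, 0]].
P = D⁻¹(T − N) = [[-4, 4], [-5, -3], [-1, 0]].

P = [[-4, 4], [-5, -3], [-1, 0]]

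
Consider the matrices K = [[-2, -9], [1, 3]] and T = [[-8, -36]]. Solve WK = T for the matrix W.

Right-multiplying both sides by K⁻¹ gives W = TK⁻¹.
det K = 3, so K⁻¹ = [[1, 3], [-1/3, -2/3]].
W = TK⁻¹ = [[-8, -36]] · [[1, 3], [-1/3, -2/3]] = [[4, 0]].

W = [[4, 0]]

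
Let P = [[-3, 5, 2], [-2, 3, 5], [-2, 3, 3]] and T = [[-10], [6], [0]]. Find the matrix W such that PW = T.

P is on the left of W, so left-multiply by P⁻¹: W = P⁻¹T.
P has determinant -2; P⁻¹ = [[3, 9/2, -19/2], [2, 5/2, -11/2], [0, 1/2, -1/2]].
W = P⁻¹T = [[3, 9/2, -19/2], [2, 5/2, -11/2], [0, 1/2, -1/2]] · [[-10], [6], [0]] = [[-3], [-5], [3]].

W = [[-3], [-5], [3]]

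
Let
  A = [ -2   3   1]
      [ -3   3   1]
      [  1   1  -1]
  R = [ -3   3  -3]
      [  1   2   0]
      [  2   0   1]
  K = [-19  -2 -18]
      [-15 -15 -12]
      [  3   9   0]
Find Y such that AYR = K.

Y = [[1, 5, -3], [3, -2, 3], [5, -3, 3]]

Isolating Y: multiply by A⁻¹ from the left and R⁻¹ from the right, so Y = A⁻¹KR⁻¹.
det A = -4, so A⁻¹ = [[1, -1, 0], [1/2, -1/4, 1/4], [3/2, -5/4, -3/4]].
R has determinant 3; R⁻¹ = [[2/3, -1, 2], [-1/3, 1, -1], [-4/3, 2, -3]].
A⁻¹K = [[-4, 13, -6], [-5, 5, -6], [-12, 9, -12]].
Y = (A⁻¹K)R⁻¹ = [[1, 5, -3], [3, -2, 3], [5, -3, 3]].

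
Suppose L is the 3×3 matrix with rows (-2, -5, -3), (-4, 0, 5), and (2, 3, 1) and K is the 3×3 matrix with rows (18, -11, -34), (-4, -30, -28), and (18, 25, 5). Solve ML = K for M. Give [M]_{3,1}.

L is on the right of M, so right-multiply by L⁻¹: M = KL⁻¹.
det L = -4, so L⁻¹ = [[15/4, 1, 25/4], [-7/2, -1, -11/2], [3, 1, 5]].
M = KL⁻¹ = [[18, -11, -34], [-4, -30, -28], [18, 25, 5]] · [[15/4, 1, 25/4], [-7/2, -1, -11/2], [3, 1, 5]] = [[4, -5, 3], [6, -2, 0], [-5, -2, 0]].

-5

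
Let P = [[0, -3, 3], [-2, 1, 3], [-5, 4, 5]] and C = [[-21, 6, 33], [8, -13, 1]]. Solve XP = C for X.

X = [[3, 3, 3], [1, 6, -4]]

P is on the right of X, so right-multiply by P⁻¹: X = CP⁻¹.
det P = 6, so P⁻¹ = [[-7/6, 9/2, -2], [-5/6, 5/2, -1], [-1/2, 5/2, -1]].
X = CP⁻¹ = [[-21, 6, 33], [8, -13, 1]] · [[-7/6, 9/2, -2], [-5/6, 5/2, -1], [-1/2, 5/2, -1]] = [[3, 3, 3], [1, 6, -4]].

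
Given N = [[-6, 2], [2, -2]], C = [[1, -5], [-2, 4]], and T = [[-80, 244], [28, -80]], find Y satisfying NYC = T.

Y = [[5, -4], [1, 1]]

Y = N⁻¹TC⁻¹ (apply N⁻¹ on the left and C⁻¹ on the right).
det N = 8, so N⁻¹ = [[-1/4, -1/4], [-1/4, -3/4]].
det C = -6, so C⁻¹ = [[-2/3, -5/6], [-1/3, -1/6]].
N⁻¹T = [[13, -41], [-1, -1]].
Y = (N⁻¹T)C⁻¹ = [[5, -4], [1, 1]].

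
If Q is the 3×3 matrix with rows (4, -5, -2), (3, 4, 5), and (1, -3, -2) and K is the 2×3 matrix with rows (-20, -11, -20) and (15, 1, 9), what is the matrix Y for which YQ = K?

Q is on the right of Y, so right-multiply by Q⁻¹: Y = KQ⁻¹.
det Q = -1; the adjugate gives Q⁻¹ = [[-7, 4, 17], [-11, 6, 26], [13, -7, -31]].
Y = KQ⁻¹ = [[-20, -11, -20], [15, 1, 9]] · [[-7, 4, 17], [-11, 6, 26], [13, -7, -31]] = [[1, -6, -6], [1, 3, 2]].

Y = [[1, -6, -6], [1, 3, 2]]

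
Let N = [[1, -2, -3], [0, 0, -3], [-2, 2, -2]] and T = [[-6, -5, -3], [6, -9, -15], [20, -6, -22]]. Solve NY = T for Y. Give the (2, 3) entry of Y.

-6

N is on the left of Y, so left-multiply by N⁻¹: Y = N⁻¹T.
N has determinant -6; N⁻¹ = [[-1, 5/3, -1], [-1, 4/3, -1/2], [0, -1/3, 0]].
Y = N⁻¹T = [[-1, 5/3, -1], [-1, 4/3, -1/2], [0, -1/3, 0]] · [[-6, -5, -3], [6, -9, -15], [20, -6, -22]] = [[-4, -4, 0], [4, -4, -6], [-2, 3, 5]].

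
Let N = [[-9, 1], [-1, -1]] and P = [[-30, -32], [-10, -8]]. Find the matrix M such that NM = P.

Left-multiplying both sides by N⁻¹ gives M = N⁻¹P.
det N = 10; the adjugate gives N⁻¹ = [[-1/10, -1/10], [1/10, -9/10]].
M = N⁻¹P = [[-1/10, -1/10], [1/10, -9/10]] · [[-30, -32], [-10, -8]] = [[4, 4], [6, 4]].

M = [[4, 4], [6, 4]]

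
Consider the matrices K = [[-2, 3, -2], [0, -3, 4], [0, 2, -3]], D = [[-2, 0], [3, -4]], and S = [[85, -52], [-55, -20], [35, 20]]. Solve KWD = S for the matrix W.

Left-multiply by K⁻¹ and right-multiply by D⁻¹: W = K⁻¹SD⁻¹.
K has determinant -2; K⁻¹ = [[-1/2, -5/2, -3], [0, -3, -4], [0, -2, -3]].
D has determinant 8; D⁻¹ = [[-1/2, 0], [-3/8, -1/4]].
K⁻¹S = [[-10, 16], [25, -20], [5, -20]].
W = (K⁻¹S)D⁻¹ = [[-1, -4], [-5, 5], [5, 5]].

W = [[-1, -4], [-5, 5], [5, 5]]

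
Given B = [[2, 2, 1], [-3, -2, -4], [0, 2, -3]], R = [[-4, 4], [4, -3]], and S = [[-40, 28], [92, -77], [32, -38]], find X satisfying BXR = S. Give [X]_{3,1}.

X = B⁻¹SR⁻¹ (apply B⁻¹ on the left and R⁻¹ on the right).
det B = 4, so B⁻¹ = [[7/2, 2, -3/2], [-9/4, -3/2, 5/4], [-3/2, -1, 1/2]].
det R = -4; the adjugate gives R⁻¹ = [[3/4, 1], [1, 1]].
B⁻¹S = [[-4, 1], [-8, 5], [-16, 16]].
X = (B⁻¹S)R⁻¹ = [[-2, -3], [-1, -3], [4, 0]].

4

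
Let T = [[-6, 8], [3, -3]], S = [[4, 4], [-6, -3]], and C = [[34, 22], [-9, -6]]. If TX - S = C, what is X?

TX = C + S = [[38, 26], [-15, -9]].
Since T multiplies X on the left, X = T⁻¹(C + S).
det T = -6, so T⁻¹ = [[1/2, 4/3], [1/2, 1]].
X = T⁻¹(C + S) = [[-1, 1], [4, 4]].

X = [[-1, 1], [4, 4]]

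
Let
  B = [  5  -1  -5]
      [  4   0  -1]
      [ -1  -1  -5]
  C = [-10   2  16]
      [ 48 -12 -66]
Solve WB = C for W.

B is on the right of W, so right-multiply by B⁻¹: W = CB⁻¹.
det B = -6, so B⁻¹ = [[1/6, 0, -1/6], [-7/2, 5, 5/2], [2/3, -1, -2/3]].
W = CB⁻¹ = [[-10, 2, 16], [48, -12, -66]] · [[1/6, 0, -1/6], [-7/2, 5, 5/2], [2/3, -1, -2/3]] = [[2, -6, -4], [6, 6, 6]].

W = [[2, -6, -4], [6, 6, 6]]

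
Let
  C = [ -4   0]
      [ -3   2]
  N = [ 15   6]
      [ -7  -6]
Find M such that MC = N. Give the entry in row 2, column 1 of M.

4

C is on the right of M, so right-multiply by C⁻¹: M = NC⁻¹.
det C = -8, so C⁻¹ = [[-1/4, 0], [-3/8, 1/2]].
M = NC⁻¹ = [[15, 6], [-7, -6]] · [[-1/4, 0], [-3/8, 1/2]] = [[-6, 3], [4, -3]].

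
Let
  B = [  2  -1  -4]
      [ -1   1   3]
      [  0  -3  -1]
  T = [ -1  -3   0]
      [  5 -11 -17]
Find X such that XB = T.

X = [[-1, -1, 1], [0, -5, 2]]

Right-multiplying both sides by B⁻¹ gives X = TB⁻¹.
B has determinant 5; B⁻¹ = [[8/5, 11/5, 1/5], [-1/5, -2/5, -2/5], [3/5, 6/5, 1/5]].
X = TB⁻¹ = [[-1, -3, 0], [5, -11, -17]] · [[8/5, 11/5, 1/5], [-1/5, -2/5, -2/5], [3/5, 6/5, 1/5]] = [[-1, -1, 1], [0, -5, 2]].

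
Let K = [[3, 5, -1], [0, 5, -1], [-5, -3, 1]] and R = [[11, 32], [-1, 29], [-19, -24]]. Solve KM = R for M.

Since K multiplies M on the left, M = K⁻¹R.
det K = 6; the adjugate gives K⁻¹ = [[1/3, -1/3, 0], [5/6, -1/3, 1/2], [25/6, -8/3, 5/2]].
M = K⁻¹R = [[1/3, -1/3, 0], [5/6, -1/3, 1/2], [25/6, -8/3, 5/2]] · [[11, 32], [-1, 29], [-19, -24]] = [[4, 1], [0, 5], [1, -4]].

M = [[4, 1], [0, 5], [1, -4]]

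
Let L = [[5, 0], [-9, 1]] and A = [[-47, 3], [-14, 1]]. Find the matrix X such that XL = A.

X = [[-4, 3], [-1, 1]]

L is on the right of X, so right-multiply by L⁻¹: X = AL⁻¹.
det L = 5, so L⁻¹ = [[1/5, 0], [9/5, 1]].
X = AL⁻¹ = [[-47, 3], [-14, 1]] · [[1/5, 0], [9/5, 1]] = [[-4, 3], [-1, 1]].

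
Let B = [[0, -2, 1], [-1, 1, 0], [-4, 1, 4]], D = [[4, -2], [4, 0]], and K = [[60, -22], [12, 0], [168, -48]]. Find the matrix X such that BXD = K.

Left-multiply by B⁻¹ and right-multiply by D⁻¹: X = B⁻¹KD⁻¹.
det B = -5; the adjugate gives B⁻¹ = [[-4/5, -9/5, 1/5], [-4/5, -4/5, 1/5], [-3/5, -8/5, 2/5]].
D has determinant 8; D⁻¹ = [[0, 1/4], [-1/2, 1/2]].
B⁻¹K = [[-36, 8], [-24, 8], [12, -6]].
X = (B⁻¹K)D⁻¹ = [[-4, -5], [-4, -2], [3, 0]].

X = [[-4, -5], [-4, -2], [3, 0]]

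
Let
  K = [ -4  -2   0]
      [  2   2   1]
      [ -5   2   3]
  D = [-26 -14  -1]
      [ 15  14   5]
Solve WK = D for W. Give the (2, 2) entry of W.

Since K sits to the right of W, W = DK⁻¹.
det K = 6; the adjugate gives K⁻¹ = [[2/3, 1, -1/3], [-11/6, -2, 2/3], [7/3, 3, -2/3]].
W = DK⁻¹ = [[-26, -14, -1], [15, 14, 5]] · [[2/3, 1, -1/3], [-11/6, -2, 2/3], [7/3, 3, -2/3]] = [[6, -1, 0], [-4, 2, 1]].

2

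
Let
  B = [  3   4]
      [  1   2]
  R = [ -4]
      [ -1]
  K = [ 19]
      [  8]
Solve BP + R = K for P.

BP = K − R = [[23], [9]].
Since B multiplies P on the left, P = B⁻¹(K − R).
det B = 2, so B⁻¹ = [[1, -2], [-1/2, 3/2]].
P = B⁻¹(K − R) = [[5], [2]].

P = [[5], [2]]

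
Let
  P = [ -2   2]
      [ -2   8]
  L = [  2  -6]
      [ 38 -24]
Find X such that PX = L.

P is on the left of X, so left-multiply by P⁻¹: X = P⁻¹L.
P has determinant -12; P⁻¹ = [[-2/3, 1/6], [-1/6, 1/6]].
X = P⁻¹L = [[-2/3, 1/6], [-1/6, 1/6]] · [[2, -6], [38, -24]] = [[5, 0], [6, -3]].

X = [[5, 0], [6, -3]]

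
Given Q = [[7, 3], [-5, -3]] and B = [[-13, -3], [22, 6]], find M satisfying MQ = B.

Since Q sits to the right of M, M = BQ⁻¹.
det Q = -6, so Q⁻¹ = [[1/2, 1/2], [-5/6, -7/6]].
M = BQ⁻¹ = [[-13, -3], [22, 6]] · [[1/2, 1/2], [-5/6, -7/6]] = [[-4, -3], [6, 4]].

M = [[-4, -3], [6, 4]]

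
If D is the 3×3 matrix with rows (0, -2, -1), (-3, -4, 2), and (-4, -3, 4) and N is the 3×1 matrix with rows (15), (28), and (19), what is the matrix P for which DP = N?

D is on the left of P, so left-multiply by D⁻¹: P = D⁻¹N.
D has determinant -1; D⁻¹ = [[10, -11, 8], [-4, 4, -3], [7, -8, 6]].
P = D⁻¹N = [[10, -11, 8], [-4, 4, -3], [7, -8, 6]] · [[15], [28], [19]] = [[-6], [-5], [-5]].

P = [[-6], [-5], [-5]]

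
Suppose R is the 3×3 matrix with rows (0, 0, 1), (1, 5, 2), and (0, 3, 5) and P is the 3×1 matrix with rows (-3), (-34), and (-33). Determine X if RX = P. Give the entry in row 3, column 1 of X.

-3

Left-multiplying both sides by R⁻¹ gives X = R⁻¹P.
det R = 3, so R⁻¹ = [[19/3, 1, -5/3], [-5/3, 0, 1/3], [1, 0, 0]].
X = R⁻¹P = [[19/3, 1, -5/3], [-5/3, 0, 1/3], [1, 0, 0]] · [[-3], [-34], [-33]] = [[2], [-6], [-3]].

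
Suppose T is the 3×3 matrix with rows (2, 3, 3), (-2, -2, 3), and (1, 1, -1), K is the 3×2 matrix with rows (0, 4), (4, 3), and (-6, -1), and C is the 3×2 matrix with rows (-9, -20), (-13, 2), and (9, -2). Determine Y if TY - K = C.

Y = [[0, 1], [0, -5], [-3, -1]]

TY = C + K = [[-9, -16], [-9, 5], [3, -3]].
Left-multiplying both sides by T⁻¹ gives Y = T⁻¹(C + K).
T has determinant 1; T⁻¹ = [[-1, 6, 15], [1, -5, -12], [0, 1, 2]].
Y = T⁻¹(C + K) = [[0, 1], [0, -5], [-3, -1]].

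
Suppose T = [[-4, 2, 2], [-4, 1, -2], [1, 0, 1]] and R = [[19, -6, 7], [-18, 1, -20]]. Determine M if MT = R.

M = [[0, -6, -5], [-2, 5, -6]]

T is on the right of M, so right-multiply by T⁻¹: M = RT⁻¹.
det T = -2, so T⁻¹ = [[-1/2, 1, 3], [-1, 3, 8], [1/2, -1, -2]].
M = RT⁻¹ = [[19, -6, 7], [-18, 1, -20]] · [[-1/2, 1, 3], [-1, 3, 8], [1/2, -1, -2]] = [[0, -6, -5], [-2, 5, -6]].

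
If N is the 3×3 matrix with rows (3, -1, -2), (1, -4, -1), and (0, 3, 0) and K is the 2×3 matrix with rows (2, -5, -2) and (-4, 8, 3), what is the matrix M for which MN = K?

M = [[0, 2, 1], [-1, -1, 1]]

Right-multiplying both sides by N⁻¹ gives M = KN⁻¹.
N has determinant 3; N⁻¹ = [[1, -2, -7/3], [0, 0, 1/3], [1, -3, -11/3]].
M = KN⁻¹ = [[2, -5, -2], [-4, 8, 3]] · [[1, -2, -7/3], [0, 0, 1/3], [1, -3, -11/3]] = [[0, 2, 1], [-1, -1, 1]].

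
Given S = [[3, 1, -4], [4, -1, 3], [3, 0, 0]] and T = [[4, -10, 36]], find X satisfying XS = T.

Since S sits to the right of X, X = TS⁻¹.
det S = -3; the adjugate gives S⁻¹ = [[0, 0, 1/3], [-3, -4, 25/3], [-1, -1, 7/3]].
X = TS⁻¹ = [[4, -10, 36]] · [[0, 0, 1/3], [-3, -4, 25/3], [-1, -1, 7/3]] = [[-6, 4, 2]].

X = [[-6, 4, 2]]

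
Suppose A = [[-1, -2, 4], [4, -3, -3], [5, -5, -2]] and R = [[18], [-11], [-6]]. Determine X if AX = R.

Since A multiplies X on the left, X = A⁻¹R.
A has determinant 3; A⁻¹ = [[-3, -8, 6], [-7/3, -6, 13/3], [-5/3, -5, 11/3]].
X = A⁻¹R = [[-3, -8, 6], [-7/3, -6, 13/3], [-5/3, -5, 11/3]] · [[18], [-11], [-6]] = [[-2], [-2], [3]].

X = [[-2], [-2], [3]]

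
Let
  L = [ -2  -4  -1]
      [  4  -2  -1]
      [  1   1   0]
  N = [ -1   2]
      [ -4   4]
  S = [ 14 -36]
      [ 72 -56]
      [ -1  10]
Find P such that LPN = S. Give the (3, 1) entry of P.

-4

P = L⁻¹SN⁻¹ (apply L⁻¹ on the left and N⁻¹ on the right).
det L = -4, so L⁻¹ = [[-1/4, 1/4, -1/2], [1/4, -1/4, 3/2], [-3/2, 1/2, -5]].
det N = 4, so N⁻¹ = [[1, -1/2], [1, -1/4]].
L⁻¹S = [[15, -10], [-16, 20], [20, -24]].
P = (L⁻¹S)N⁻¹ = [[5, -5], [4, 3], [-4, -4]].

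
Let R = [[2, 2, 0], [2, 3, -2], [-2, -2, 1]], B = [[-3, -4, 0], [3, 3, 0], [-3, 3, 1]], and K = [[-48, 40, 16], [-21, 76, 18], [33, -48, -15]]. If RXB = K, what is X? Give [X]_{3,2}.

X = R⁻¹KB⁻¹ (apply R⁻¹ on the left and B⁻¹ on the right).
det R = 2, so R⁻¹ = [[-1/2, -1, -2], [1, 1, 2], [1, 0, 1]].
B has determinant 3; B⁻¹ = [[1, 4/3, 0], [-1, -1, 0], [6, 7, 1]].
R⁻¹K = [[-21, 0, 4], [-3, 20, 4], [-15, -8, 1]].
X = (R⁻¹K)B⁻¹ = [[3, 0, 4], [1, 4, 4], [-1, -5, 1]].

-5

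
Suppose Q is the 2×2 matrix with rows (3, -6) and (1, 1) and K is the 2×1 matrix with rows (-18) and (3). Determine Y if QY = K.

Y = [[0], [3]]

Left-multiplying both sides by Q⁻¹ gives Y = Q⁻¹K.
det Q = 9, so Q⁻¹ = [[1/9, 2/3], [-1/9, 1/3]].
Y = Q⁻¹K = [[1/9, 2/3], [-1/9, 1/3]] · [[-18], [3]] = [[0], [3]].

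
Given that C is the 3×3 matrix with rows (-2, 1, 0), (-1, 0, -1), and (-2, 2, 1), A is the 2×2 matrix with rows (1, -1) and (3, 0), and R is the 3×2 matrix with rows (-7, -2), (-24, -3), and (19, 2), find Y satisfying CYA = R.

Y = [[-3, 4], [-4, 5], [0, 5]]

Y = C⁻¹RA⁻¹ (apply C⁻¹ on the left and A⁻¹ on the right).
C has determinant -1; C⁻¹ = [[-2, 1, 1], [-3, 2, 2], [2, -2, -1]].
det A = 3; the adjugate gives A⁻¹ = [[0, 1/3], [-1, 1/3]].
C⁻¹R = [[9, 3], [11, 4], [15, 0]].
Y = (C⁻¹R)A⁻¹ = [[-3, 4], [-4, 5], [0, 5]].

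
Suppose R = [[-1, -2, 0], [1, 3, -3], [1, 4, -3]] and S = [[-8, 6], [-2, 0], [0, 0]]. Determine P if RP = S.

Left-multiplying both sides by R⁻¹ gives P = R⁻¹S.
R has determinant -3; R⁻¹ = [[-1, 2, -2], [0, -1, 1], [-1/3, -2/3, 1/3]].
P = R⁻¹S = [[-1, 2, -2], [0, -1, 1], [-1/3, -2/3, 1/3]] · [[-8, 6], [-2, 0], [0, 0]] = [[4, -6], [2, 0], [4, -2]].

P = [[4, -6], [2, 0], [4, -2]]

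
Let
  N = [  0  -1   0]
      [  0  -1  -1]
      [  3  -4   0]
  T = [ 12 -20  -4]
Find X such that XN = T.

X = [[0, 4, 4]]

Since N sits to the right of X, X = TN⁻¹.
N has determinant 3; N⁻¹ = [[-4/3, 0, 1/3], [-1, 0, 0], [1, -1, 0]].
X = TN⁻¹ = [[12, -20, -4]] · [[-4/3, 0, 1/3], [-1, 0, 0], [1, -1, 0]] = [[0, 4, 4]].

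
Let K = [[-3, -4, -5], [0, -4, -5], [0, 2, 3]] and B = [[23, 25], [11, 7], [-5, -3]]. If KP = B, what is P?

P = [[-4, -6], [-4, -3], [1, 1]]

K is on the left of P, so left-multiply by K⁻¹: P = K⁻¹B.
det K = 6; the adjugate gives K⁻¹ = [[-1/3, 1/3, 0], [0, -3/2, -5/2], [0, 1, 2]].
P = K⁻¹B = [[-1/3, 1/3, 0], [0, -3/2, -5/2], [0, 1, 2]] · [[23, 25], [11, 7], [-5, -3]] = [[-4, -6], [-4, -3], [1, 1]].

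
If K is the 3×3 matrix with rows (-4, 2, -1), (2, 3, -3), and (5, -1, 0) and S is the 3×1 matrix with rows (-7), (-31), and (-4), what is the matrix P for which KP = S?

P = [[-2], [-6], [3]]

Left-multiplying both sides by K⁻¹ gives P = K⁻¹S.
K has determinant -1; K⁻¹ = [[3, -1, 3], [15, -5, 14], [17, -6, 16]].
P = K⁻¹S = [[3, -1, 3], [15, -5, 14], [17, -6, 16]] · [[-7], [-31], [-4]] = [[-2], [-6], [3]].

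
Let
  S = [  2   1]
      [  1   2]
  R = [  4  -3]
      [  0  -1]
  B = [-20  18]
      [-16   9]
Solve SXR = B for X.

X = [[-2, -3], [-1, 3]]

Left-multiply by S⁻¹ and right-multiply by R⁻¹: X = S⁻¹BR⁻¹.
S has determinant 3; S⁻¹ = [[2/3, -1/3], [-1/3, 2/3]].
R has determinant -4; R⁻¹ = [[1/4, -3/4], [0, -1]].
S⁻¹B = [[-8, 9], [-4, 0]].
X = (S⁻¹B)R⁻¹ = [[-2, -3], [-1, 3]].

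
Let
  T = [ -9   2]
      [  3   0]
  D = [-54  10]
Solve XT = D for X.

X = [[5, -3]]

Since T sits to the right of X, X = DT⁻¹.
T has determinant -6; T⁻¹ = [[0, 1/3], [1/2, 3/2]].
X = DT⁻¹ = [[-54, 10]] · [[0, 1/3], [1/2, 3/2]] = [[5, -3]].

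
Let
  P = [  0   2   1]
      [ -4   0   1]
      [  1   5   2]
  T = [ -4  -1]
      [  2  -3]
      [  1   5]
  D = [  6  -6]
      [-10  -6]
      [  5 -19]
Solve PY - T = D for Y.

Y = [[3, 1], [-1, -1], [4, -5]]

PY = D + T = [[2, -7], [-8, -9], [6, -14]].
Since P multiplies Y on the left, Y = P⁻¹(D + T).
det P = -2; the adjugate gives P⁻¹ = [[5/2, -1/2, -1], [-9/2, 1/2, 2], [10, -1, -4]].
Y = P⁻¹(D + T) = [[3, 1], [-1, -1], [4, -5]].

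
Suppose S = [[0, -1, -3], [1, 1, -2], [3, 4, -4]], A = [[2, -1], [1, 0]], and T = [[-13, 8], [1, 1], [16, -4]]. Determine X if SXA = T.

Isolating X: multiply by S⁻¹ from the left and A⁻¹ from the right, so X = S⁻¹TA⁻¹.
det S = -1, so S⁻¹ = [[-4, 16, -5], [2, -9, 3], [-1, 3, -1]].
A has determinant 1; A⁻¹ = [[0, 1], [-1, 2]].
S⁻¹T = [[-12, 4], [13, -5], [0, -1]].
X = (S⁻¹T)A⁻¹ = [[-4, -4], [5, 3], [1, -2]].

X = [[-4, -4], [5, 3], [1, -2]]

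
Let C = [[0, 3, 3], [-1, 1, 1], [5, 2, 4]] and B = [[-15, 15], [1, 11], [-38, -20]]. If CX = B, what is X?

X = [[-6, -6], [-6, 5], [1, 0]]

Since C multiplies X on the left, X = C⁻¹B.
det C = 6; the adjugate gives C⁻¹ = [[1/3, -1, 0], [3/2, -5/2, -1/2], [-7/6, 5/2, 1/2]].
X = C⁻¹B = [[1/3, -1, 0], [3/2, -5/2, -1/2], [-7/6, 5/2, 1/2]] · [[-15, 15], [1, 11], [-38, -20]] = [[-6, -6], [-6, 5], [1, 0]].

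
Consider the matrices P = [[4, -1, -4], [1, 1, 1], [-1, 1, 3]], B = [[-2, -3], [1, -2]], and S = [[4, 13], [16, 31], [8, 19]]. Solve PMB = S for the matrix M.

M = P⁻¹SB⁻¹ (apply P⁻¹ on the left and B⁻¹ on the right).
det P = 4, so P⁻¹ = [[1/2, -1/4, 3/4], [-1, 2, -2], [1/2, -3/4, 5/4]].
det B = 7; the adjugate gives B⁻¹ = [[-2/7, 3/7], [-1/7, -2/7]].
P⁻¹S = [[4, 13], [12, 11], [0, 7]].
M = (P⁻¹S)B⁻¹ = [[-3, -2], [-5, 2], [-1, -2]].

M = [[-3, -2], [-5, 2], [-1, -2]]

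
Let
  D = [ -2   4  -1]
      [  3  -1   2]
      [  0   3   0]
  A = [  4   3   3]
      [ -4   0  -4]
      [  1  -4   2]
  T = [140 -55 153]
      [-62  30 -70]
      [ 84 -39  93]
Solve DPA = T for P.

P = D⁻¹TA⁻¹ (apply D⁻¹ on the left and A⁻¹ on the right).
D has determinant 3; D⁻¹ = [[-2, -1, 7/3], [0, 0, 1/3], [3, 2, -10/3]].
det A = -4; the adjugate gives A⁻¹ = [[4, 9/2, 3], [-1, -5/4, -1], [-4, -19/4, -3]].
D⁻¹T = [[-22, -11, -19], [28, -13, 31], [16, 25, 9]].
P = (D⁻¹T)A⁻¹ = [[-1, 5, 2], [1, -5, 4], [3, -2, -4]].

P = [[-1, 5, 2], [1, -5, 4], [3, -2, -4]]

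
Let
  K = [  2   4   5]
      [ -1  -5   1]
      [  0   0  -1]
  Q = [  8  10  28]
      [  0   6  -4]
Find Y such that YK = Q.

Right-multiplying both sides by K⁻¹ gives Y = QK⁻¹.
K has determinant 6; K⁻¹ = [[5/6, 2/3, 29/6], [-1/6, -1/3, -7/6], [0, 0, -1]].
Y = QK⁻¹ = [[8, 10, 28], [0, 6, -4]] · [[5/6, 2/3, 29/6], [-1/6, -1/3, -7/6], [0, 0, -1]] = [[5, 2, -1], [-1, -2, -3]].

Y = [[5, 2, -1], [-1, -2, -3]]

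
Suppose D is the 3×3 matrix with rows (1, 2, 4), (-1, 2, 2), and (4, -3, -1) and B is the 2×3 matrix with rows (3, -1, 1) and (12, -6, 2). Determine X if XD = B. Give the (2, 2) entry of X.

-2

Since D sits to the right of X, X = BD⁻¹.
det D = -2; the adjugate gives D⁻¹ = [[-2, 5, 2], [-7/2, 17/2, 3], [5/2, -11/2, -2]].
X = BD⁻¹ = [[3, -1, 1], [12, -6, 2]] · [[-2, 5, 2], [-7/2, 17/2, 3], [5/2, -11/2, -2]] = [[0, 1, 1], [2, -2, 2]].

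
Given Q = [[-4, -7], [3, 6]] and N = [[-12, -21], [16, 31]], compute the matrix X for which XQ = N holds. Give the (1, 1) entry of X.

Right-multiplying both sides by Q⁻¹ gives X = NQ⁻¹.
det Q = -3, so Q⁻¹ = [[-2, -7/3], [1, 4/3]].
X = NQ⁻¹ = [[-12, -21], [16, 31]] · [[-2, -7/3], [1, 4/3]] = [[3, 0], [-1, 4]].

3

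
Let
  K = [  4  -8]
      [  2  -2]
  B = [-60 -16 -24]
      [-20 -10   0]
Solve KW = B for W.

Since K multiplies W on the left, W = K⁻¹B.
K has determinant 8; K⁻¹ = [[-1/4, 1], [-1/4, 1/2]].
W = K⁻¹B = [[-1/4, 1], [-1/4, 1/2]] · [[-60, -16, -24], [-20, -10, 0]] = [[-5, -6, 6], [5, -1, 6]].

W = [[-5, -6, 6], [5, -1, 6]]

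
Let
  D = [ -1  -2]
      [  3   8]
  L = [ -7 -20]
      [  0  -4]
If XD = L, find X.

Since D sits to the right of X, X = LD⁻¹.
det D = -2, so D⁻¹ = [[-4, -1], [3/2, 1/2]].
X = LD⁻¹ = [[-7, -20], [0, -4]] · [[-4, -1], [3/2, 1/2]] = [[-2, -3], [-6, -2]].

X = [[-2, -3], [-6, -2]]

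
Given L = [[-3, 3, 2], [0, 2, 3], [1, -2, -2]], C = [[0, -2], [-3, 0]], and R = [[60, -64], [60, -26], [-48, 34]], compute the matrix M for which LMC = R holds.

M = [[-5, 0], [5, -4], [1, -4]]

Left-multiply by L⁻¹ and right-multiply by C⁻¹: M = L⁻¹RC⁻¹.
det L = -1, so L⁻¹ = [[-2, -2, -5], [-3, -4, -9], [2, 3, 6]].
det C = -6, so C⁻¹ = [[0, -1/3], [-1/2, 0]].
L⁻¹R = [[0, 10], [12, -10], [12, -2]].
M = (L⁻¹R)C⁻¹ = [[-5, 0], [5, -4], [1, -4]].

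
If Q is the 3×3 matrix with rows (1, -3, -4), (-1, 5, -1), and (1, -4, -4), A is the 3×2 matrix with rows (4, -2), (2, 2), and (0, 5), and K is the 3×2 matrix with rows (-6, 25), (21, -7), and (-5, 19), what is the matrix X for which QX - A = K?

X = [[-5, 4], [3, -1], [-3, -4]]

QX = K + A = [[-2, 23], [23, -5], [-5, 24]].
Since Q multiplies X on the left, X = Q⁻¹(K + A).
det Q = -5; the adjugate gives Q⁻¹ = [[24/5, -4/5, -23/5], [1, 0, -1], [1/5, -1/5, -2/5]].
X = Q⁻¹(K + A) = [[-5, 4], [3, -1], [-3, -4]].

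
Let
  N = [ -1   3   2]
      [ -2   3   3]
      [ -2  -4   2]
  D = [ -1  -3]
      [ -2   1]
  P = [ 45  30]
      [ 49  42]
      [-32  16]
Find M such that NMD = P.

M = [[-1, -3], [-2, -4], [-5, -3]]

Left-multiply by N⁻¹ and right-multiply by D⁻¹: M = N⁻¹PD⁻¹.
det N = 4, so N⁻¹ = [[9/2, -7/2, 3/4], [-1/2, 1/2, -1/4], [7/2, -5/2, 3/4]].
det D = -7; the adjugate gives D⁻¹ = [[-1/7, -3/7], [-2/7, 1/7]].
N⁻¹P = [[7, 0], [10, 2], [11, 12]].
M = (N⁻¹P)D⁻¹ = [[-1, -3], [-2, -4], [-5, -3]].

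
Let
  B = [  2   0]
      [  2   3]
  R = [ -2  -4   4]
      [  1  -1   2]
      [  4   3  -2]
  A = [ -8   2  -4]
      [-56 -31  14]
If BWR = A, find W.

W = [[-3, 2, -3], [1, -2, -3]]

Left-multiply by B⁻¹ and right-multiply by R⁻¹: W = B⁻¹AR⁻¹.
B has determinant 6; B⁻¹ = [[1/2, 0], [-1/3, 1/3]].
det R = -4; the adjugate gives R⁻¹ = [[1, -1, 1], [-5/2, 3, -2], [-7/4, 5/2, -3/2]].
B⁻¹A = [[-4, 1, -2], [-16, -11, 6]].
W = (B⁻¹A)R⁻¹ = [[-3, 2, -3], [1, -2, -3]].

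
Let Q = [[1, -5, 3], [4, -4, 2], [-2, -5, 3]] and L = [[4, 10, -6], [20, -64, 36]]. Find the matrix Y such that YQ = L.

Q is on the right of Y, so right-multiply by Q⁻¹: Y = LQ⁻¹.
det Q = -6, so Q⁻¹ = [[1/3, 0, -1/3], [8/3, -3/2, -5/3], [14/3, -5/2, -8/3]].
Y = LQ⁻¹ = [[4, 10, -6], [20, -64, 36]] · [[1/3, 0, -1/3], [8/3, -3/2, -5/3], [14/3, -5/2, -8/3]] = [[0, 0, -2], [4, 6, 4]].

Y = [[0, 0, -2], [4, 6, 4]]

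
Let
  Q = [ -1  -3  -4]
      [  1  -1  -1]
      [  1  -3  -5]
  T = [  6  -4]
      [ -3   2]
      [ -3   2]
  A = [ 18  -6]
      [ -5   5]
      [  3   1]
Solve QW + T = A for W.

QW = A − T = [[12, -2], [-2, 3], [6, -1]].
Left-multiplying both sides by Q⁻¹ gives W = Q⁻¹(A − T).
det Q = -6, so Q⁻¹ = [[-1/3, 1/2, 1/6], [-2/3, -3/2, 5/6], [1/3, 1, -2/3]].
W = Q⁻¹(A − T) = [[-4, 2], [0, -4], [-2, 3]].

W = [[-4, 2], [0, -4], [-2, 3]]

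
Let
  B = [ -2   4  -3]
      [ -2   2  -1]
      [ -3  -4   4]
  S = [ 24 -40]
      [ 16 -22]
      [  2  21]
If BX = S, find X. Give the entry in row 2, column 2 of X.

Since B multiplies X on the left, X = B⁻¹S.
B has determinant -6; B⁻¹ = [[-2/3, 2/3, -1/3], [-11/6, 17/6, -2/3], [-7/3, 10/3, -2/3]].
X = B⁻¹S = [[-2/3, 2/3, -1/3], [-11/6, 17/6, -2/3], [-7/3, 10/3, -2/3]] · [[24, -40], [16, -22], [2, 21]] = [[-6, 5], [0, -3], [-4, 6]].

-3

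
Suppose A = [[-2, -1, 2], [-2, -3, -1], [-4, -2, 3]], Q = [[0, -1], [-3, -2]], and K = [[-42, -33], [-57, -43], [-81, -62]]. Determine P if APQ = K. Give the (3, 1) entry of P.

2

Isolating P: multiply by A⁻¹ from the left and Q⁻¹ from the right, so P = A⁻¹KQ⁻¹.
det A = -4; the adjugate gives A⁻¹ = [[11/4, 1/4, -7/4], [-5/2, -1/2, 3/2], [2, 0, -1]].
Q has determinant -3; Q⁻¹ = [[2/3, -1/3], [-1, 0]].
A⁻¹K = [[12, 7], [12, 11], [-3, -4]].
P = (A⁻¹K)Q⁻¹ = [[1, -4], [-3, -4], [2, 1]].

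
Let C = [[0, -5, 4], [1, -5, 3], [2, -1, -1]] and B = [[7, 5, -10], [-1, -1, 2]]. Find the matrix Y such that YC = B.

C is on the right of Y, so right-multiply by C⁻¹: Y = BC⁻¹.
det C = 1, so C⁻¹ = [[8, -9, 5], [7, -8, 4], [9, -10, 5]].
Y = BC⁻¹ = [[7, 5, -10], [-1, -1, 2]] · [[8, -9, 5], [7, -8, 4], [9, -10, 5]] = [[1, -3, 5], [3, -3, 1]].

Y = [[1, -3, 5], [3, -3, 1]]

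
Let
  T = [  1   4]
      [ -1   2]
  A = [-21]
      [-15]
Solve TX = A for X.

Since T multiplies X on the left, X = T⁻¹A.
det T = 6; the adjugate gives T⁻¹ = [[1/3, -2/3], [1/6, 1/6]].
X = T⁻¹A = [[1/3, -2/3], [1/6, 1/6]] · [[-21], [-15]] = [[3], [-6]].

X = [[3], [-6]]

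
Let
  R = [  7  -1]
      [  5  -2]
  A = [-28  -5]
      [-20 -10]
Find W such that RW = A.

W = [[-4, 0], [0, 5]]

Since R multiplies W on the left, W = R⁻¹A.
det R = -9, so R⁻¹ = [[2/9, -1/9], [5/9, -7/9]].
W = R⁻¹A = [[2/9, -1/9], [5/9, -7/9]] · [[-28, -5], [-20, -10]] = [[-4, 0], [0, 5]].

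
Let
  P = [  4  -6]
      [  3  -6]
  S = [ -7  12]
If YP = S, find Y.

Since P sits to the right of Y, Y = SP⁻¹.
det P = -6, so P⁻¹ = [[1, -1], [1/2, -2/3]].
Y = SP⁻¹ = [[-7, 12]] · [[1, -1], [1/2, -2/3]] = [[-1, -1]].

Y = [[-1, -1]]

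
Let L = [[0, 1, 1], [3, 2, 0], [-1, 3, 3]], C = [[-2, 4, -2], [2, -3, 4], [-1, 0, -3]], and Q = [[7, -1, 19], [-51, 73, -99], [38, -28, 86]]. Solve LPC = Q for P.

Left-multiply by L⁻¹ and right-multiply by C⁻¹: P = L⁻¹QC⁻¹.
det L = 2, so L⁻¹ = [[3, 0, -1], [-9/2, 1/2, 3/2], [11/2, -1/2, -3/2]].
C has determinant -4; C⁻¹ = [[-9/4, -3, -5/2], [-1/2, -1, -1], [3/4, 1, 1/2]].
L⁻¹Q = [[-17, 25, -29], [0, -1, -6], [7, 0, 25]].
P = (L⁻¹Q)C⁻¹ = [[4, -3, 3], [-4, -5, -2], [3, 4, -5]].

P = [[4, -3, 3], [-4, -5, -2], [3, 4, -5]]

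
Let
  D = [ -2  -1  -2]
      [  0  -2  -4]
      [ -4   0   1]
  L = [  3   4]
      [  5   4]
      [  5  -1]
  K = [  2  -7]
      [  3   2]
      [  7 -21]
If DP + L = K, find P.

P = [[0, 5], [-3, 1], [2, 0]]

DP = K − L = [[-1, -11], [-2, -2], [2, -20]].
Since D multiplies P on the left, P = D⁻¹(K − L).
det D = 4, so D⁻¹ = [[-1/2, 1/4, 0], [4, -5/2, -2], [-2, 1, 1]].
P = D⁻¹(K − L) = [[0, 5], [-3, 1], [2, 0]].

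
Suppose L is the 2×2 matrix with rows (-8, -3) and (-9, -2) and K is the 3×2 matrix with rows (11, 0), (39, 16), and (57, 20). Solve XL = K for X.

X = [[2, -3], [-6, 1], [-6, -1]]

Right-multiplying both sides by L⁻¹ gives X = KL⁻¹.
L has determinant -11; L⁻¹ = [[2/11, -3/11], [-9/11, 8/11]].
X = KL⁻¹ = [[11, 0], [39, 16], [57, 20]] · [[2/11, -3/11], [-9/11, 8/11]] = [[2, -3], [-6, 1], [-6, -1]].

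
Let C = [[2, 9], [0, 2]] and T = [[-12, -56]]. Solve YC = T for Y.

Right-multiplying both sides by C⁻¹ gives Y = TC⁻¹.
det C = 4, so C⁻¹ = [[1/2, -9/4], [0, 1/2]].
Y = TC⁻¹ = [[-12, -56]] · [[1/2, -9/4], [0, 1/2]] = [[-6, -1]].

Y = [[-6, -1]]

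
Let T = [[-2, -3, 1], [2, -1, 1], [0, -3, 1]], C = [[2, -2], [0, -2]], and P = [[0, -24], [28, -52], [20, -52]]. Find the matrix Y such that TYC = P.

Isolating Y: multiply by T⁻¹ from the left and C⁻¹ from the right, so Y = T⁻¹PC⁻¹.
T has determinant -4; T⁻¹ = [[-1/2, 0, 1/2], [1/2, 1/2, -1], [3/2, 3/2, -2]].
C has determinant -4; C⁻¹ = [[1/2, -1/2], [0, -1/2]].
T⁻¹P = [[10, -14], [-6, 14], [2, -10]].
Y = (T⁻¹P)C⁻¹ = [[5, 2], [-3, -4], [1, 4]].

Y = [[5, 2], [-3, -4], [1, 4]]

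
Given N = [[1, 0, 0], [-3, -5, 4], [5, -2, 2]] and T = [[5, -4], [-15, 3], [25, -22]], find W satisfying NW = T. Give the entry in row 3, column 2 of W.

Since N multiplies W on the left, W = N⁻¹T.
det N = -2, so N⁻¹ = [[1, 0, 0], [-13, -1, 2], [-31/2, -1, 5/2]].
W = N⁻¹T = [[1, 0, 0], [-13, -1, 2], [-31/2, -1, 5/2]] · [[5, -4], [-15, 3], [25, -22]] = [[5, -4], [0, 5], [0, 4]].

4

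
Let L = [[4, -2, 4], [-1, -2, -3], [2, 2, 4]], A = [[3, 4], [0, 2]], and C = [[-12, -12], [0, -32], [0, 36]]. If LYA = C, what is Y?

Left-multiply by L⁻¹ and right-multiply by A⁻¹: Y = L⁻¹CA⁻¹.
L has determinant 4; L⁻¹ = [[-1/2, 4, 7/2], [-1/2, 2, 2], [1/2, -3, -5/2]].
det A = 6; the adjugate gives A⁻¹ = [[1/3, -2/3], [0, 1/2]].
L⁻¹C = [[6, 4], [6, 14], [-6, 0]].
Y = (L⁻¹C)A⁻¹ = [[2, -2], [2, 3], [-2, 4]].

Y = [[2, -2], [2, 3], [-2, 4]]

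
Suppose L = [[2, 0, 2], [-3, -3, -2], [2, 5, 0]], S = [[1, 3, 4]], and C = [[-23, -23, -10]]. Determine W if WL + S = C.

W = [[-5, 2, -4]]

WL = C − S = [[-24, -26, -14]].
Since L sits to the right of W, W = (C − S)L⁻¹.
det L = 2, so L⁻¹ = [[5, 5, 3], [-2, -2, -1], [-9/2, -5, -3]].
W = (C − S)L⁻¹ = [[-5, 2, -4]].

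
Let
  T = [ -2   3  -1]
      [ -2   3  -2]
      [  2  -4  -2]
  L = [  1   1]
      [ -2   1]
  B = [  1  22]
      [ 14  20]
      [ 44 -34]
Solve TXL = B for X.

X = [[-3, 0], [2, 4], [-3, 5]]

Left-multiply by T⁻¹ and right-multiply by L⁻¹: X = T⁻¹BL⁻¹.
det T = 2; the adjugate gives T⁻¹ = [[-7, 5, -3/2], [-4, 3, -1], [1, -1, 0]].
L has determinant 3; L⁻¹ = [[1/3, -1/3], [2/3, 1/3]].
T⁻¹B = [[-3, -3], [-6, 6], [-13, 2]].
X = (T⁻¹B)L⁻¹ = [[-3, 0], [2, 4], [-3, 5]].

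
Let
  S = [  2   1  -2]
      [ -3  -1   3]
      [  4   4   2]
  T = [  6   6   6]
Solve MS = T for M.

Since S sits to the right of M, M = TS⁻¹.
det S = 6, so S⁻¹ = [[-7/3, -5/3, 1/6], [3, 2, 0], [-4/3, -2/3, 1/6]].
M = TS⁻¹ = [[6, 6, 6]] · [[-7/3, -5/3, 1/6], [3, 2, 0], [-4/3, -2/3, 1/6]] = [[-4, -2, 2]].

M = [[-4, -2, 2]]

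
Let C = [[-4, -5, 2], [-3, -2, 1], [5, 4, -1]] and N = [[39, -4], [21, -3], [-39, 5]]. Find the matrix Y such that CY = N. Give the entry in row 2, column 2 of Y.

0

C is on the left of Y, so left-multiply by C⁻¹: Y = C⁻¹N.
det C = -6, so C⁻¹ = [[1/3, -1/2, 1/6], [-1/3, 1, 1/3], [1/3, 3/2, 7/6]].
Y = C⁻¹N = [[1/3, -1/2, 1/6], [-1/3, 1, 1/3], [1/3, 3/2, 7/6]] · [[39, -4], [21, -3], [-39, 5]] = [[-4, 1], [-5, 0], [-1, 0]].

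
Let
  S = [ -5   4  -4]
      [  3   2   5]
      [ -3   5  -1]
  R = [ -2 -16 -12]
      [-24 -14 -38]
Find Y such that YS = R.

S is on the right of Y, so right-multiply by S⁻¹: Y = RS⁻¹.
S has determinant 3; S⁻¹ = [[-9, -16/3, 28/3], [-4, -7/3, 13/3], [7, 13/3, -22/3]].
Y = RS⁻¹ = [[-2, -16, -12], [-24, -14, -38]] · [[-9, -16/3, 28/3], [-4, -7/3, 13/3], [7, 13/3, -22/3]] = [[-2, -4, 0], [6, -4, -6]].

Y = [[-2, -4, 0], [6, -4, -6]]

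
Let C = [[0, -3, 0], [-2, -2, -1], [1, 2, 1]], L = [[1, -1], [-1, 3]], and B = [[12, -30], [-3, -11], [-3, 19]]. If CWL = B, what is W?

Isolating W: multiply by C⁻¹ from the left and L⁻¹ from the right, so W = C⁻¹BL⁻¹.
det C = -3, so C⁻¹ = [[0, -1, -1], [-1/3, 0, 0], [2/3, 1, 2]].
L has determinant 2; L⁻¹ = [[3/2, 1/2], [1/2, 1/2]].
C⁻¹B = [[6, -8], [-4, 10], [-1, 7]].
W = (C⁻¹B)L⁻¹ = [[5, -1], [-1, 3], [2, 3]].

W = [[5, -1], [-1, 3], [2, 3]]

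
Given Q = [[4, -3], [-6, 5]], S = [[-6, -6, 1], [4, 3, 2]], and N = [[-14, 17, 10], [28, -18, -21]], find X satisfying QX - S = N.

X = [[-2, 5, -1], [4, 3, -5]]

QX = N + S = [[-20, 11, 11], [32, -15, -19]].
Q is on the left of X, so left-multiply by Q⁻¹: X = Q⁻¹(N + S).
det Q = 2; the adjugate gives Q⁻¹ = [[5/2, 3/2], [3, 2]].
X = Q⁻¹(N + S) = [[-2, 5, -1], [4, 3, -5]].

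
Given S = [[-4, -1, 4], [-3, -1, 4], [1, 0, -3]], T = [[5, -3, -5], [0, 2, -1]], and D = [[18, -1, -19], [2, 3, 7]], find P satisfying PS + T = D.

PS = D − T = [[13, 2, -14], [2, 1, 8]].
Right-multiplying both sides by S⁻¹ gives P = (D − T)S⁻¹.
S has determinant -3; S⁻¹ = [[-1, 1, 0], [5/3, -8/3, -4/3], [-1/3, 1/3, -1/3]].
P = (D − T)S⁻¹ = [[-5, 3, 2], [-3, 2, -4]].

P = [[-5, 3, 2], [-3, 2, -4]]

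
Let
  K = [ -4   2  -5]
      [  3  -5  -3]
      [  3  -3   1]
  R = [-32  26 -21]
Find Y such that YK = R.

Since K sits to the right of Y, Y = RK⁻¹.
det K = 2, so K⁻¹ = [[-7, 13/2, -31/2], [-6, 11/2, -27/2], [3, -3, 7]].
Y = RK⁻¹ = [[-32, 26, -21]] · [[-7, 13/2, -31/2], [-6, 11/2, -27/2], [3, -3, 7]] = [[5, -2, -2]].

Y = [[5, -2, -2]]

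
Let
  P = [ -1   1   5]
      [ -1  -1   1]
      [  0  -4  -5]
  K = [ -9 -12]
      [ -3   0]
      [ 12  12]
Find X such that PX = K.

X = [[6, -6], [-3, 2], [0, -4]]

Left-multiplying both sides by P⁻¹ gives X = P⁻¹K.
P has determinant 6; P⁻¹ = [[3/2, -5/2, 1], [-5/6, 5/6, -2/3], [2/3, -2/3, 1/3]].
X = P⁻¹K = [[3/2, -5/2, 1], [-5/6, 5/6, -2/3], [2/3, -2/3, 1/3]] · [[-9, -12], [-3, 0], [12, 12]] = [[6, -6], [-3, 2], [0, -4]].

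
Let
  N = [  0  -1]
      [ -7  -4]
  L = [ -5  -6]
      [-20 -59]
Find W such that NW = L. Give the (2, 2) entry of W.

6

Since N multiplies W on the left, W = N⁻¹L.
det N = -7; the adjugate gives N⁻¹ = [[4/7, -1/7], [-1, 0]].
W = N⁻¹L = [[4/7, -1/7], [-1, 0]] · [[-5, -6], [-20, -59]] = [[0, 5], [5, 6]].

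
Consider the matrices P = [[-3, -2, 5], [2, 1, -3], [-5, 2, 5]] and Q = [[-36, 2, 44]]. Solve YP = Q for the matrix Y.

Y = [[5, 2, 5]]

Since P sits to the right of Y, Y = QP⁻¹.
det P = 2, so P⁻¹ = [[11/2, 10, 1/2], [5/2, 5, 1/2], [9/2, 8, 1/2]].
Y = QP⁻¹ = [[-36, 2, 44]] · [[11/2, 10, 1/2], [5/2, 5, 1/2], [9/2, 8, 1/2]] = [[5, 2, 5]].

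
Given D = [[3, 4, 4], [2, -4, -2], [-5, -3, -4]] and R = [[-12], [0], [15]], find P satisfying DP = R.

P = [[0], [3], [-6]]

D is on the left of P, so left-multiply by D⁻¹: P = D⁻¹R.
det D = -2; the adjugate gives D⁻¹ = [[-5, -2, -4], [-9, -4, -7], [13, 11/2, 10]].
P = D⁻¹R = [[-5, -2, -4], [-9, -4, -7], [13, 11/2, 10]] · [[-12], [0], [15]] = [[0], [3], [-6]].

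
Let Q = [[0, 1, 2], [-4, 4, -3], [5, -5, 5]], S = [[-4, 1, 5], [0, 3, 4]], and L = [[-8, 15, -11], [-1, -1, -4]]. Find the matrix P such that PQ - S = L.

PQ = L + S = [[-12, 16, -6], [-1, 2, 0]].
Since Q sits to the right of P, P = (L + S)Q⁻¹.
det Q = 5, so Q⁻¹ = [[1, -3, -11/5], [1, -2, -8/5], [0, 1, 4/5]].
P = (L + S)Q⁻¹ = [[4, -2, -4], [1, -1, -1]].

P = [[4, -2, -4], [1, -1, -1]]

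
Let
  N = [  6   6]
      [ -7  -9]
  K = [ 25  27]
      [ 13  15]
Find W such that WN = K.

W = [[3, -1], [1, -1]]

N is on the right of W, so right-multiply by N⁻¹: W = KN⁻¹.
det N = -12; the adjugate gives N⁻¹ = [[3/4, 1/2], [-7/12, -1/2]].
W = KN⁻¹ = [[25, 27], [13, 15]] · [[3/4, 1/2], [-7/12, -1/2]] = [[3, -1], [1, -1]].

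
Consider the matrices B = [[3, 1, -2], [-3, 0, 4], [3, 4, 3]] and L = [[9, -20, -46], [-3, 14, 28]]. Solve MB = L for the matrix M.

M = [[4, -5, -6], [-2, 3, 4]]

Since B sits to the right of M, M = LB⁻¹.
B has determinant -3; B⁻¹ = [[16/3, 11/3, -4/3], [-7, -5, 2], [4, 3, -1]].
M = LB⁻¹ = [[9, -20, -46], [-3, 14, 28]] · [[16/3, 11/3, -4/3], [-7, -5, 2], [4, 3, -1]] = [[4, -5, -6], [-2, 3, 4]].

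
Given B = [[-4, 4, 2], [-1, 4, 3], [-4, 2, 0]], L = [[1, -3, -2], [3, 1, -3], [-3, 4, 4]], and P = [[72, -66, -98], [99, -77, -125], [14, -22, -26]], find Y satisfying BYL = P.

Y = [[-4, 0, -3], [2, 3, -2], [0, 1, -3]]

Isolating Y: multiply by B⁻¹ from the left and L⁻¹ from the right, so Y = B⁻¹PL⁻¹.
det B = 4, so B⁻¹ = [[-3/2, 1, 1], [-3, 2, 5/2], [7/2, -2, -3]].
L has determinant -5; L⁻¹ = [[-16/5, -4/5, -11/5], [3/5, 2/5, 3/5], [-3, -1, -2]].
B⁻¹P = [[5, 0, -4], [17, -11, -21], [12, -11, -15]].
Y = (B⁻¹P)L⁻¹ = [[-4, 0, -3], [2, 3, -2], [0, 1, -3]].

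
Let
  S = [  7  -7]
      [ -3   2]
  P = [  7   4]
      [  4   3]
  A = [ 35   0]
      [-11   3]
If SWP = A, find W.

W = [[3, -5], [0, -1]]

Left-multiply by S⁻¹ and right-multiply by P⁻¹: W = S⁻¹AP⁻¹.
det S = -7, so S⁻¹ = [[-2/7, -1], [-3/7, -1]].
det P = 5; the adjugate gives P⁻¹ = [[3/5, -4/5], [-4/5, 7/5]].
S⁻¹A = [[1, -3], [-4, -3]].
W = (S⁻¹A)P⁻¹ = [[3, -5], [0, -1]].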